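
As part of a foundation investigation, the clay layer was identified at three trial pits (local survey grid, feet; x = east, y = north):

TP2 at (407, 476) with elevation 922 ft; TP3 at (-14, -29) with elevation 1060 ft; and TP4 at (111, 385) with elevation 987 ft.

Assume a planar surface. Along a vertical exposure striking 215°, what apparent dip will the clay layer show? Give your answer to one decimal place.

11.5°

Let the plane be z = a·x + b·y + c.
TP3−TP2: −421a − 505b = 138;  TP4−TP2: −296a − 91b = 65.
Solving gives a = −0.18231, b = −0.12128.
Unit vector along 215° is (sin 215°, cos 215°) = (-0.5736, -0.8192).
Slope in that direction = a·(-0.5736) + b·(-0.8192) = 0.20392.
Apparent dip = arctan|0.20392| = 11.5° (true dip is 12.4°, so apparent ≤ true as expected).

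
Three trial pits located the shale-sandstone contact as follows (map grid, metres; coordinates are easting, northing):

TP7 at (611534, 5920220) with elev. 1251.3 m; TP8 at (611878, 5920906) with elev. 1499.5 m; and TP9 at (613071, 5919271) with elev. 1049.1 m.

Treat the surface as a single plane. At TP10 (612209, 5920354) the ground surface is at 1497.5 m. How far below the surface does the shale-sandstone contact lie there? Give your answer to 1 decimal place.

Let the plane be z = a·easting + b·northing + c.
TP8−TP7: 344a + 686b = 248.2;  TP9−TP7: 1537a − 949b = −202.2.
Solving gives a = 0.070125967, b = 0.326642372.
Then c = 1251.3 − a·611534 − b·5920220 = −1975427.82.
At (612209, 5920354): z_contact = 42931.75 + 1933838.48 − 1975427.82 = 1342.41 m.
Depth below ground = 1497.5 − 1342.41 = 155.1 m.

155.1 m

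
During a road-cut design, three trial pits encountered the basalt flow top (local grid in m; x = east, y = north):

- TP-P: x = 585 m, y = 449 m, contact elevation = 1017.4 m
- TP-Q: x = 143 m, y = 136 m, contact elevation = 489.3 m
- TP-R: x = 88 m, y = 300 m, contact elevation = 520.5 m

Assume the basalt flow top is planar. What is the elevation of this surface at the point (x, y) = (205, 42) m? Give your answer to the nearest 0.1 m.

497.5 m

Let the plane be z = a·x + b·y + c.
TP-Q−TP-P: −442a − 313b = −528.1;  TP-R−TP-P: −497a − 149b = −496.9.
Solving gives a = 0.85664, b = 0.47753.
Then c = 1017.4 − a·585 − b·449 = 301.86.
At (205, 42): z = 175.6 + 20.1 + 301.86 = 497.5 m.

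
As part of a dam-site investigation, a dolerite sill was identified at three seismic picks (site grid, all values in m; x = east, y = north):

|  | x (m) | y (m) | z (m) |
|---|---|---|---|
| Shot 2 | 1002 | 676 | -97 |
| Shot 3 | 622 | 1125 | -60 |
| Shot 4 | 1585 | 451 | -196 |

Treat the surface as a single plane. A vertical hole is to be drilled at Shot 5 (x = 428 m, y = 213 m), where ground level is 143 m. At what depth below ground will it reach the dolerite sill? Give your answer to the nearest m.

Two edge vectors: Shot 2→Shot 3 = (-380, 449, 37), Shot 2→Shot 4 = (583, -225, -99).
Normal n = (Shot 2→Shot 3) × (Shot 2→Shot 4) = (-36126, -16049, -176267).
So ∂z/∂x = −n_x/n_z = −0.20495 and ∂z/∂y = −n_y/n_z = −0.09105.
Intercept c from Shot 2: -97 + 205.36 + 61.55 = 169.91.
At (428, 213): z_contact = −87.7 − 19.4 + 169.91 = 62.8 m.
Depth below ground = 143 − 62.8 = 80 m.

80 m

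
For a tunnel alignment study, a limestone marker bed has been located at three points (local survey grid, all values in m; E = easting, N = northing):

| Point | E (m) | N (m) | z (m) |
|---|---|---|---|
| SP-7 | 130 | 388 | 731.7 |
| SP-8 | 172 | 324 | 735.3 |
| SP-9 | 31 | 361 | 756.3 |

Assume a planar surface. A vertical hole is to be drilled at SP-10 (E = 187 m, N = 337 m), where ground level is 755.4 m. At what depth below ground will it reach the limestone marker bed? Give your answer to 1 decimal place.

25.5 m

Two edge vectors: SP-7→SP-8 = (42, -64, 3.6), SP-7→SP-9 = (-99, -27, 24.6).
Normal n = (SP-7→SP-8) × (SP-7→SP-9) = (-1477.2, -1389.6, -7470).
So ∂z/∂E = −n_x/n_z = −0.19775 and ∂z/∂N = −n_y/n_z = −0.18602.
Intercept c from SP-7: 731.7 + 25.71 + 72.18 = 829.58.
At (187, 337): z_contact = −36.98 − 62.69 + 829.58 = 729.92 m.
Depth below ground = 755.4 − 729.92 = 25.5 m.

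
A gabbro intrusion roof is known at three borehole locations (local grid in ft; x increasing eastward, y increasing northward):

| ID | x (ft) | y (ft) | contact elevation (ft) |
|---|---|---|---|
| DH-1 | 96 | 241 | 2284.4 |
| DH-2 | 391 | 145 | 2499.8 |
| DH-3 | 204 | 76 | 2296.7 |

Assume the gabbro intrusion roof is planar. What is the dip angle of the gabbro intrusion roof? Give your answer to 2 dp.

45.93°

Let the plane be z = a·x + b·y + c.
DH-2−DH-1: 295a − 96b = 215.4;  DH-3−DH-1: 108a − 165b = 12.3.
Solving gives a = 0.89697, b = 0.51256.
Gradient magnitude |∇z| = √(a² + b²) = √(0.80455 + 0.26272) = 1.03309.
True dip = arctan(1.03309) = 45.93°, dipping toward WSW (azimuth ≈ 240°).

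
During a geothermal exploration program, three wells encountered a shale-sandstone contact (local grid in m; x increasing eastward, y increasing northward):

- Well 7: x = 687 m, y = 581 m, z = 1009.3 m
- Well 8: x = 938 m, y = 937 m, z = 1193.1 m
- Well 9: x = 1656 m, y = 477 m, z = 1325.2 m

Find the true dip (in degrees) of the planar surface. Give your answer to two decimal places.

Let the plane be z = a·x + b·y + c.
Well 8−Well 7: 251a + 356b = 183.8;  Well 9−Well 7: 969a − 104b = 315.9.
Solving gives a = 0.35459, b = 0.26629.
Gradient magnitude |∇z| = √(a² + b²) = √(0.12573 + 0.07091) = 0.44344.
True dip = arctan(0.44344) = 23.91°, dipping toward SW (azimuth ≈ 233°).

23.91°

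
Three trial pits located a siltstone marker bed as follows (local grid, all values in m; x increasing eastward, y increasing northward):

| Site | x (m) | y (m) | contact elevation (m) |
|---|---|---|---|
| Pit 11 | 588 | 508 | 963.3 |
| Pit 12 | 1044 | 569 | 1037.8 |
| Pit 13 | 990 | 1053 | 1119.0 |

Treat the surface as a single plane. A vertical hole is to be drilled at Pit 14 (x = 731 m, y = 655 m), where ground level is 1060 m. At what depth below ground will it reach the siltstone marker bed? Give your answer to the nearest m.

Two edge vectors: Pit 11→Pit 12 = (456, 61, 74.5), Pit 11→Pit 13 = (402, 545, 155.7).
Normal n = (Pit 11→Pit 12) × (Pit 11→Pit 13) = (-31104.8, -41050.2, 223998).
So ∂z/∂x = −n_x/n_z = 0.13886 and ∂z/∂y = −n_y/n_z = 0.18326.
Intercept c from Pit 11: 963.3 − 81.65 − 93.10 = 788.55.
At (731, 655): z_contact = 101.5 + 120.0 + 788.55 = 1010.1 m.
Depth below ground = 1060 − 1010.1 = 50 m.

50 m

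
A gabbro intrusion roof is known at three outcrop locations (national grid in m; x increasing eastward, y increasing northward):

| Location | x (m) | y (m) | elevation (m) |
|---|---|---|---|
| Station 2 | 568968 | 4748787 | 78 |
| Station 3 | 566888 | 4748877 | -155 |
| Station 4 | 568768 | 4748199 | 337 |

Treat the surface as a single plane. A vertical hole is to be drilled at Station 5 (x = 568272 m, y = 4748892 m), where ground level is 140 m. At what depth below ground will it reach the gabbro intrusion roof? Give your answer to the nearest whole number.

Let the plane be z = a·x + b·y + c.
Station 3−Station 2: −2080a + 90b = −233;  Station 4−Station 2: −200a − 588b = 259.
Solving gives a = 0.09161187, b = −0.47163669.
Then c = 78 − a·568968 − b·4748787 = 2187655.97.
At (568272, 4748892): z_contact = 52060.5 − 2239751.7 + 2187655.97 = -35.3 m.
Depth below ground = 140 − (-35.3) = 175 m.

175 m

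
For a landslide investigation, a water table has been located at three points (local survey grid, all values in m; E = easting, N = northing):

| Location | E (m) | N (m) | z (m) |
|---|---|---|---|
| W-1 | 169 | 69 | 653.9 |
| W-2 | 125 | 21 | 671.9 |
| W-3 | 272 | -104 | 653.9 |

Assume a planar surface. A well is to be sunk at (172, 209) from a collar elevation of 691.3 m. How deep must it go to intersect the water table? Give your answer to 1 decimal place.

58.8 m

Let the plane be z = a·E + b·N + c.
W-2−W-1: −44a − 48b = 18;  W-3−W-1: 103a − 173b = 0.
Solving gives a = −0.24801, b = −0.14766.
Then c = 653.9 − a·169 − b·69 = 706.00.
At (172, 209): z_contact = −42.66 − 30.86 + 706.00 = 632.48 m.
Depth below ground = 691.3 − 632.48 = 58.8 m.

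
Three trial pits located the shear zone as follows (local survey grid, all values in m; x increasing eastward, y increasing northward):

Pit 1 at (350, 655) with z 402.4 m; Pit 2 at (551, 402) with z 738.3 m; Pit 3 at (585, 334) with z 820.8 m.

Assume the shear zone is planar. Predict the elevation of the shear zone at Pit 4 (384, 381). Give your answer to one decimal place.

694.8 m

Let the plane be z = a·x + b·y + c.
Pit 2−Pit 1: 201a − 253b = 335.9;  Pit 3−Pit 1: 235a − 321b = 418.4.
Solving gives a = 0.38861, b = −1.01893.
Then c = 402.4 − a·350 − b·655 = 933.79.
At (384, 381): z = 149.2 − 388.2 + 933.79 = 694.8 m.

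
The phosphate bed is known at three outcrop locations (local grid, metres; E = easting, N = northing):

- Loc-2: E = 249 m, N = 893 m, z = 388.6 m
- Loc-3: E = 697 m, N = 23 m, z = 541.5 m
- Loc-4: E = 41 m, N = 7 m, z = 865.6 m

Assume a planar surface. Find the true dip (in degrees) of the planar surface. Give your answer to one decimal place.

Let the plane be z = a·E + b·N + c.
Loc-3−Loc-2: 448a − 870b = 152.9;  Loc-4−Loc-2: −208a − 886b = 477.
Solving gives a = −0.48369, b = −0.42482.
Gradient magnitude |∇z| = √(a² + b²) = √(0.23396 + 0.18047) = 0.64376.
True dip = arctan(0.64376) = 32.8°, dipping toward NE (azimuth ≈ 049°).

32.8°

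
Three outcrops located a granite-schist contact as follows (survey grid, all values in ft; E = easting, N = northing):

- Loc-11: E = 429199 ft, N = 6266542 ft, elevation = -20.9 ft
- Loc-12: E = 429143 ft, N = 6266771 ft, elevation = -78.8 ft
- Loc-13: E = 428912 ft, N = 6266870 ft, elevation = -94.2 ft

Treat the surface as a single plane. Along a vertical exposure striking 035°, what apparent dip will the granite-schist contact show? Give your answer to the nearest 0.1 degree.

Let the plane be z = a·E + b·N + c.
Loc-12−Loc-11: −56a + 229b = −57.9;  Loc-13−Loc-11: −287a + 328b = −73.3.
Solving gives a = −0.04657, b = −0.26423.
Unit vector along 035° is (sin 35°, cos 35°) = (0.5736, 0.8192).
Slope in that direction = a·(0.5736) + b·(0.8192) = −0.24316.
Apparent dip = arctan|0.24316| = 13.7° (true dip is 15.0°, so apparent ≤ true as expected).

13.7°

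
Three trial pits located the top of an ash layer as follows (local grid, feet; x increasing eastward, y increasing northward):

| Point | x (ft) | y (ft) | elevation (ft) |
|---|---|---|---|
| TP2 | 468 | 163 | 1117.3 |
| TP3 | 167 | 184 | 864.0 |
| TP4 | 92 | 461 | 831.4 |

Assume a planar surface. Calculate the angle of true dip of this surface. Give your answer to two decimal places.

40.59°

Let the plane be z = a·x + b·y + c.
TP3−TP2: −301a + 21b = −253.3;  TP4−TP2: −376a + 298b = −285.9.
Solving gives a = 0.84936, b = 0.11228.
Gradient magnitude |∇z| = √(a² + b²) = √(0.72142 + 0.01261) = 0.85675.
True dip = arctan(0.85675) = 40.59°, dipping toward W (azimuth ≈ 262°).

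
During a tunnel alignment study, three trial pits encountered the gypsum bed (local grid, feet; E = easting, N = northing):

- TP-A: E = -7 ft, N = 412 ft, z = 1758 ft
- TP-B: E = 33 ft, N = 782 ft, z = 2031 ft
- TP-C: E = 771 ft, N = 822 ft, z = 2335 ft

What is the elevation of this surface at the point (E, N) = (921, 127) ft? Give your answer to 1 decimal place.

Two edge vectors: TP-A→TP-B = (40, 370, 273), TP-A→TP-C = (778, 410, 577).
Normal n = (TP-A→TP-B) × (TP-A→TP-C) = (101560, 189314, -271460).
So ∂z/∂E = −n_x/n_z = 0.37413 and ∂z/∂N = −n_y/n_z = 0.69739.
Intercept c from TP-A: 1758 + 2.62 − 287.33 = 1473.29.
At (921, 127): z = 344.6 + 88.6 + 1473.29 = 1906.4 ft.

1906.4 ft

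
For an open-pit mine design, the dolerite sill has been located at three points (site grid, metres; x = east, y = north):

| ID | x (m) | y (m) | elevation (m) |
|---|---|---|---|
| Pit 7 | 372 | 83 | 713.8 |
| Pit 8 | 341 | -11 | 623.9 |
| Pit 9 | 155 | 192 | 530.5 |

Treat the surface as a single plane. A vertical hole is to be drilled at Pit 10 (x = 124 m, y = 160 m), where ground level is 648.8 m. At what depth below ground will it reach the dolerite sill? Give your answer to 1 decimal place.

172.1 m

Two edge vectors: Pit 7→Pit 8 = (-31, -94, -89.9), Pit 7→Pit 9 = (-217, 109, -183.3).
Normal n = (Pit 7→Pit 8) × (Pit 7→Pit 9) = (27029.3, 13826, -23777).
So ∂z/∂x = −n_x/n_z = 1.13678 and ∂z/∂y = −n_y/n_z = 0.58149.
Intercept c from Pit 7: 713.8 − 422.88 − 48.26 = 242.65.
At (124, 160): z_contact = 140.96 + 93.04 + 242.65 = 476.65 m.
Depth below ground = 648.8 − 476.65 = 172.1 m.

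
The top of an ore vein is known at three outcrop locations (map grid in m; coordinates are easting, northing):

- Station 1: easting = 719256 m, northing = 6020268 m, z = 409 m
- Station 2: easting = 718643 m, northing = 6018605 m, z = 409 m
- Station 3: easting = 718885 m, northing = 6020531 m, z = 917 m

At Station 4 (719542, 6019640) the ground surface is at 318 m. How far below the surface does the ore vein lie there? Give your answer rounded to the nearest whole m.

471 m

Two edge vectors: Station 1→Station 2 = (-613, -1663, 0), Station 1→Station 3 = (-371, 263, 508).
Normal n = (Station 1→Station 2) × (Station 1→Station 3) = (-844804, 311404, -778192).
So ∂z/∂easting = −n_x/n_z = −1.08559841 and ∂z/∂northing = −n_y/n_z = 0.40016346.
Intercept c from Station 1: 409 + 780823.17 − 2409091.25 = −1627859.08.
At (719542, 6019640): z_contact = −781133.7 + 2408839.9 − 1627859.08 = -152.8 m.
Depth below ground = 318 − (-152.8) = 471 m.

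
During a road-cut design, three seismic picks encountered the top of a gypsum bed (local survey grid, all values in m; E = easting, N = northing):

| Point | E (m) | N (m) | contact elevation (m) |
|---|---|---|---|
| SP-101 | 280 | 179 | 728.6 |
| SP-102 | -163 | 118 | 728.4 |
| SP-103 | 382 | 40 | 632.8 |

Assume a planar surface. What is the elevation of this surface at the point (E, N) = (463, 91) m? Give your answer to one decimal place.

657.8 m

Two edge vectors: SP-101→SP-102 = (-443, -61, -0.2), SP-101→SP-103 = (102, -139, -95.8).
Normal n = (SP-101→SP-102) × (SP-101→SP-103) = (5816, -42459.8, 67799).
So ∂z/∂E = −n_x/n_z = −0.08578 and ∂z/∂N = −n_y/n_z = 0.62626.
Intercept c from SP-101: 728.6 + 24.02 − 112.10 = 640.52.
At (463, 91): z = −39.7 + 57.0 + 640.52 = 657.8 m.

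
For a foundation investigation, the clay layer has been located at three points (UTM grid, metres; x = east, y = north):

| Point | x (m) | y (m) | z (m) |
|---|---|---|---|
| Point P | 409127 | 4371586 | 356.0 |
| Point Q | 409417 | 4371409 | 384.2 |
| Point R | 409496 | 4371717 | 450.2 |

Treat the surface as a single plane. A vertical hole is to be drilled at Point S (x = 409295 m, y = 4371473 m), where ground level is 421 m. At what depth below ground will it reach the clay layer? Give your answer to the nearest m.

50 m

Let the plane be z = a·x + b·y + c.
Point Q−Point P: 290a − 177b = 28.2;  Point R−Point P: 369a + 131b = 94.2.
Solving gives a = 0.19716368, b = 0.16371451.
Then c = 356 − a·409127 − b·4371586 = −796001.05.
At (409295, 4371473): z_contact = 80698.1 + 715673.6 − 796001.05 = 370.6 m.
Depth below ground = 421 − 370.6 = 50 m.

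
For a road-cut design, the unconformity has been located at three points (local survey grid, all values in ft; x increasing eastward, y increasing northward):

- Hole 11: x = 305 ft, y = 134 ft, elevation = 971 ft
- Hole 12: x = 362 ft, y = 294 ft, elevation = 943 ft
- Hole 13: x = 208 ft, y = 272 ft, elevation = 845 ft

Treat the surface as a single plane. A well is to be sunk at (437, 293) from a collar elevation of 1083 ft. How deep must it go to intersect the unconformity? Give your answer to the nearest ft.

87 ft

Two edge vectors: Hole 11→Hole 12 = (57, 160, -28), Hole 11→Hole 13 = (-97, 138, -126).
Normal n = (Hole 11→Hole 12) × (Hole 11→Hole 13) = (-16296, 9898, 23386).
So ∂z/∂x = −n_x/n_z = 0.69683 and ∂z/∂y = −n_y/n_z = −0.42324.
Intercept c from Hole 11: 971 − 212.53 + 56.71 = 815.18.
At (437, 293): z_contact = 304.5 − 124.0 + 815.18 = 995.7 ft.
Depth below ground = 1083 − 995.7 = 87 ft.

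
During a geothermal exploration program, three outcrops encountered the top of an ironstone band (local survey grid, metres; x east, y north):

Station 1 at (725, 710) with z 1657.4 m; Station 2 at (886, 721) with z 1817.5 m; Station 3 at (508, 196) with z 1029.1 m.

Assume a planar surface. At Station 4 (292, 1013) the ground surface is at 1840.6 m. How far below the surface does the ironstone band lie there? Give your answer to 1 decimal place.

338.9 m

Let the plane be z = a·x + b·y + c.
Station 2−Station 1: 161a + 11b = 160.1;  Station 3−Station 1: −217a − 514b = −628.3.
Solving gives a = 0.937948, b = 0.826391.
Then c = 1657.4 − a·725 − b·710 = 390.65.
At (292, 1013): z_contact = 273.88 + 837.13 + 390.65 = 1501.66 m.
Depth below ground = 1840.6 − 1501.66 = 338.9 m.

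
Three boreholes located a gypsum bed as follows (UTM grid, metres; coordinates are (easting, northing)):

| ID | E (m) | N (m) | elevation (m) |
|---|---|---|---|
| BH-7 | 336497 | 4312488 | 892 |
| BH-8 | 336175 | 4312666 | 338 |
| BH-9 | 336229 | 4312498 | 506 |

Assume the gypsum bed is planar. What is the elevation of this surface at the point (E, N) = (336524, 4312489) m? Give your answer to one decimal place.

929.8 m

Let the plane be z = a·E + b·N + c.
BH-8−BH-7: −322a + 178b = −554;  BH-9−BH-7: −268a + 10b = −386.
Solving gives a = 1.420016186, b = −0.543566226.
Then c = 892 − a·336497 − b·4312488 = 1867183.64.
At (336524, 4312489): z = 477869.5 − 2344123.4 + 1867183.64 = 929.8 m.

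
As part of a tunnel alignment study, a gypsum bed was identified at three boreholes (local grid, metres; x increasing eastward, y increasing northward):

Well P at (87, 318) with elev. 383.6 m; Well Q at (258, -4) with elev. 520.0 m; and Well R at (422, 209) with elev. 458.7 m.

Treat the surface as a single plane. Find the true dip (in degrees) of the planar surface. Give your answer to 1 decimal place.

20.9°

Two edge vectors: Well P→Well Q = (171, -322, 136.4), Well P→Well R = (335, -109, 75.1).
Normal n = (Well P→Well Q) × (Well P→Well R) = (-9314.6, 32851.9, 89231).
So ∂z/∂x = −n_x/n_z = 0.10439 and ∂z/∂y = −n_y/n_z = −0.36817.
Gradient magnitude |∇z| = √(a² + b²) = √(0.01090 + 0.13555) = 0.38268.
True dip = arctan(0.38268) = 20.9°, dipping toward NNW (azimuth ≈ 344°).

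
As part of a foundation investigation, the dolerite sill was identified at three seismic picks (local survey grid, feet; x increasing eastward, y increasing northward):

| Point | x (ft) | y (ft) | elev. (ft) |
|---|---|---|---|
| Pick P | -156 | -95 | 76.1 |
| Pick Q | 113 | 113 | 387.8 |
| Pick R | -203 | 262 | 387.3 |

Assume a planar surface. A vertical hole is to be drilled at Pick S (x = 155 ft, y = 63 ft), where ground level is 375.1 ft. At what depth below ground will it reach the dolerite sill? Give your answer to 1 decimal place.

15.3 ft

Two edge vectors: Pick P→Pick Q = (269, 208, 311.7), Pick P→Pick R = (-47, 357, 311.2).
Normal n = (Pick P→Pick Q) × (Pick P→Pick R) = (-46547.3, -98362.7, 105809).
So ∂z/∂x = −n_x/n_z = 0.43992 and ∂z/∂y = −n_y/n_z = 0.92963.
Intercept c from Pick P: 76.1 + 68.63 + 88.31 = 233.04.
At (155, 63): z_contact = 68.19 + 58.57 + 233.04 = 359.80 ft.
Depth below ground = 375.1 − 359.80 = 15.3 ft.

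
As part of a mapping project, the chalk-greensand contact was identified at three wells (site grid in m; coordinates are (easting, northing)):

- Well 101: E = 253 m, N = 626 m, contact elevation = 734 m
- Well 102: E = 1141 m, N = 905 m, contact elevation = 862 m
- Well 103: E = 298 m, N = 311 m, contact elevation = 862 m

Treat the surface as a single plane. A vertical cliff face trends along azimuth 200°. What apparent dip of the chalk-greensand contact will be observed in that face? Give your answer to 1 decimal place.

Let the plane be z = a·E + b·N + c.
Well 102−Well 101: 888a + 279b = 128;  Well 103−Well 101: 45a − 315b = 128.
Solving gives a = 0.26014, b = −0.36919.
Unit vector along 200° is (sin 200°, cos 200°) = (-0.3420, -0.9397).
Slope in that direction = a·(-0.3420) + b·(-0.9397) = 0.25795.
Apparent dip = arctan|0.25795| = 14.5° (true dip is 24.3°, so apparent ≤ true as expected).

14.5°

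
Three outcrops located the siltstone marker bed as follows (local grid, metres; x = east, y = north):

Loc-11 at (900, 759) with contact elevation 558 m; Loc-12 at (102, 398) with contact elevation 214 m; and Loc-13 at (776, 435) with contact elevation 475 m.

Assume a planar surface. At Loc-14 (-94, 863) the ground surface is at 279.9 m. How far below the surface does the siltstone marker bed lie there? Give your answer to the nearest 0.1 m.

Let the plane be z = a·x + b·y + c.
Loc-12−Loc-11: −798a − 361b = −344;  Loc-13−Loc-11: −124a − 324b = −83.
Solving gives a = 0.38119, b = 0.11029.
Then c = 558 − a·900 − b·759 = 131.22.
At (-94, 863): z_contact = −35.83 + 95.18 + 131.22 = 190.57 m.
Depth below ground = 279.9 − 190.57 = 89.3 m.

89.3 m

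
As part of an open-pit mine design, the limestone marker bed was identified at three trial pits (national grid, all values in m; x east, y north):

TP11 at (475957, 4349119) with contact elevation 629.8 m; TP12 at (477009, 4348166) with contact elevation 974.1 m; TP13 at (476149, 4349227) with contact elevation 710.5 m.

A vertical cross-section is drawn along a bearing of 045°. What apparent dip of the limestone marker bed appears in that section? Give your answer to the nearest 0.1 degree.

Two edge vectors: TP11→TP12 = (1052, -953, 344.3), TP11→TP13 = (192, 108, 80.7).
Normal n = (TP11→TP12) × (TP11→TP13) = (-114091.5, -18790.8, 296592).
So ∂z/∂x = −n_x/n_z = 0.38467 and ∂z/∂y = −n_y/n_z = 0.06336.
Unit vector along 045° is (sin 45°, cos 45°) = (0.7071, 0.7071).
Slope in that direction = a·(0.7071) + b·(0.7071) = 0.31681.
Apparent dip = arctan|0.31681| = 17.6° (true dip is 21.3°, so apparent ≤ true as expected).

17.6°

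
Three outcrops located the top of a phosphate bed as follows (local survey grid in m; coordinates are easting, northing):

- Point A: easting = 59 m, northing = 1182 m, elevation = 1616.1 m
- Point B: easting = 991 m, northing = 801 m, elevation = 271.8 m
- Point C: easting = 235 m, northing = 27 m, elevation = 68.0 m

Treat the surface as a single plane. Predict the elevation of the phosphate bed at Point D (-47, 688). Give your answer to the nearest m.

1127 m

Two edge vectors: Point A→Point B = (932, -381, -1344.3), Point A→Point C = (176, -1155, -1548.1).
Normal n = (Point A→Point B) × (Point A→Point C) = (-962840.4, 1206232.4, -1009404).
So ∂z/∂easting = −n_x/n_z = −0.95387 and ∂z/∂northing = −n_y/n_z = 1.19499.
Intercept c from Point A: 1616.1 + 56.28 − 1412.48 = 259.89.
At (-47, 688): z = 44.8 + 822.2 + 259.89 = 1126.9 m.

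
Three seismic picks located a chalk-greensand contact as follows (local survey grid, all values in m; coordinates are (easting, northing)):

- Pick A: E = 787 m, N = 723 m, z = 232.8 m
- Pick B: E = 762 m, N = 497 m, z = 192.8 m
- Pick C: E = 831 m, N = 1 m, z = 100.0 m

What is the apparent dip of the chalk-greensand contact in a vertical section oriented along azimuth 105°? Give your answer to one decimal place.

Two edge vectors: Pick A→Pick B = (-25, -226, -40), Pick A→Pick C = (44, -722, -132.8).
Normal n = (Pick A→Pick B) × (Pick A→Pick C) = (1132.8, -5080, 27994).
So ∂z/∂E = −n_x/n_z = −0.04047 and ∂z/∂N = −n_y/n_z = 0.18147.
Unit vector along 105° is (sin 105°, cos 105°) = (0.9659, -0.2588).
Slope in that direction = a·(0.9659) + b·(-0.2588) = −0.08605.
Apparent dip = arctan|0.08605| = 4.9° (true dip is 10.5°, so apparent ≤ true as expected).

4.9°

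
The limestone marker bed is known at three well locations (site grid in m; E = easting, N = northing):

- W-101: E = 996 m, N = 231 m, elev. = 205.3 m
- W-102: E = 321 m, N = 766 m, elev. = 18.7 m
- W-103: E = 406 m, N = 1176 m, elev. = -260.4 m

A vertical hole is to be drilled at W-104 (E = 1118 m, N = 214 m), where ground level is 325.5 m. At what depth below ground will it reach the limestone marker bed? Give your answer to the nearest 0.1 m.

Two edge vectors: W-101→W-102 = (-675, 535, -186.6), W-101→W-103 = (-590, 945, -465.7).
Normal n = (W-101→W-102) × (W-101→W-103) = (-72812.5, -204253.5, -322225).
So ∂z/∂E = −n_x/n_z = −0.225968 and ∂z/∂N = −n_y/n_z = −0.633885.
Intercept c from W-101: 205.3 + 225.06 + 146.43 = 576.79.
At (1118, 214): z_contact = −252.63 − 135.65 + 576.79 = 188.51 m.
Depth below ground = 325.5 − 188.51 = 137.0 m.

137.0 m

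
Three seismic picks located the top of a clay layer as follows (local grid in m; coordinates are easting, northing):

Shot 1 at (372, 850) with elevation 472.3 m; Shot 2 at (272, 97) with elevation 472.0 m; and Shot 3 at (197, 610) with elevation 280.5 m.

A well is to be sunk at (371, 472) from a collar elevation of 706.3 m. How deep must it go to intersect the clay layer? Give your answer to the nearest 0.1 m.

168.3 m

Two edge vectors: Shot 1→Shot 2 = (-100, -753, -0.3), Shot 1→Shot 3 = (-175, -240, -191.8).
Normal n = (Shot 1→Shot 2) × (Shot 1→Shot 3) = (144353.4, -19127.5, -107775).
So ∂z/∂easting = −n_x/n_z = 1.33940 and ∂z/∂northing = −n_y/n_z = −0.17748.
Intercept c from Shot 1: 472.3 − 498.26 + 150.85 = 124.90.
At (371, 472): z_contact = 496.92 − 83.77 + 124.90 = 538.05 m.
Depth below ground = 706.3 − 538.05 = 168.3 m.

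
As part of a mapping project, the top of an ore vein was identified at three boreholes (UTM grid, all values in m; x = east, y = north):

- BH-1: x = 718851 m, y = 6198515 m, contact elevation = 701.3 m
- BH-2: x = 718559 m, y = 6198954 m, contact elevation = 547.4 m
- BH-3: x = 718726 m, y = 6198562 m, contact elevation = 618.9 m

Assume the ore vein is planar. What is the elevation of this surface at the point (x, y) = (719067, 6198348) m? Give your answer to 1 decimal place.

833.6 m

Let the plane be z = a·x + b·y + c.
BH-2−BH-1: −292a + 439b = −153.9;  BH-3−BH-1: −125a + 47b = −82.4.
Solving gives a = 0.703270880, b = 0.117209788.
Then c = 701.3 − a·718851 − b·6198515 = −1231372.31.
At (719067, 6198348): z = 505698.9 + 726507.1 − 1231372.31 = 833.6 m.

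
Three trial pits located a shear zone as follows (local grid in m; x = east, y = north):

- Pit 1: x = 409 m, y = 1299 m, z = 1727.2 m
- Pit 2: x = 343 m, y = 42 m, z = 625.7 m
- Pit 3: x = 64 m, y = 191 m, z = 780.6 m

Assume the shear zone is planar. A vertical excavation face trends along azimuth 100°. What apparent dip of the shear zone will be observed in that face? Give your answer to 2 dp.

13.31°

Let the plane be z = a·x + b·y + c.
Pit 2−Pit 1: −66a − 1257b = −1101.5;  Pit 3−Pit 1: −345a − 1108b = −946.6.
Solving gives a = −0.08483, b = 0.88075.
Unit vector along 100° is (sin 100°, cos 100°) = (0.9848, -0.1736).
Slope in that direction = a·(0.9848) + b·(-0.1736) = −0.23649.
Apparent dip = arctan|0.23649| = 13.31° (true dip is 41.5°, so apparent ≤ true as expected).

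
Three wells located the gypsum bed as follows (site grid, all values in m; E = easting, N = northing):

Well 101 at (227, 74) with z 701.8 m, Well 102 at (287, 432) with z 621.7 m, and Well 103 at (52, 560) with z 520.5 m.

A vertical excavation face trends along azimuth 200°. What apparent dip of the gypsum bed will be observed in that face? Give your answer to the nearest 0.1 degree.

9.0°

Let the plane be z = a·E + b·N + c.
Well 102−Well 101: 60a + 358b = −80.1;  Well 103−Well 101: −175a + 486b = −181.3.
Solving gives a = 0.28294, b = −0.27116.
Unit vector along 200° is (sin 200°, cos 200°) = (-0.3420, -0.9397).
Slope in that direction = a·(-0.3420) + b·(-0.9397) = 0.15804.
Apparent dip = arctan|0.15804| = 9.0° (true dip is 21.4°, so apparent ≤ true as expected).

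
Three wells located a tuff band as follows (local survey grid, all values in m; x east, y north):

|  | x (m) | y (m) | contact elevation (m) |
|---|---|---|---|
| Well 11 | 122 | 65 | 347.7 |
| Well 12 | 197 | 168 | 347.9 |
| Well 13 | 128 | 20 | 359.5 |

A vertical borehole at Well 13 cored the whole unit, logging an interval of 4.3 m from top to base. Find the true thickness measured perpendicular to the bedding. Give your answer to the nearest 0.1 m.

Two edge vectors: Well 11→Well 12 = (75, 103, 0.2), Well 11→Well 13 = (6, -45, 11.8).
Normal n = (Well 11→Well 12) × (Well 11→Well 13) = (1224.4, -883.8, -3993).
So ∂z/∂x = −n_x/n_z = 0.30664 and ∂z/∂y = −n_y/n_z = −0.22134.
|∇z| = √(a²+b²) = 0.37817, so dip δ = arctan(0.37817) = 20.72°.
True thickness = vertical thickness × cos δ = 4.3 × cos 20.72° = 4.0 m.

4.0 m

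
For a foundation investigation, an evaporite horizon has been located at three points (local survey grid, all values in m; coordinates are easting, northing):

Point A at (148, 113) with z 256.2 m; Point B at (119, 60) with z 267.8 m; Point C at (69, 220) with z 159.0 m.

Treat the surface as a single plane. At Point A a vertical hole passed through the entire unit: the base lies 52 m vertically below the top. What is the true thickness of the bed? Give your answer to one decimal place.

41.8 m

Two edge vectors: Point A→Point B = (-29, -53, 11.6), Point A→Point C = (-79, 107, -97.2).
Normal n = (Point A→Point B) × (Point A→Point C) = (3910.4, -3735.2, -7290).
So ∂z/∂easting = −n_x/n_z = 0.53641 and ∂z/∂northing = −n_y/n_z = −0.51237.
|∇z| = √(a²+b²) = 0.74179, so dip δ = arctan(0.74179) = 36.57°.
True thickness = vertical thickness × cos δ = 52 × cos 36.57° = 41.8 m.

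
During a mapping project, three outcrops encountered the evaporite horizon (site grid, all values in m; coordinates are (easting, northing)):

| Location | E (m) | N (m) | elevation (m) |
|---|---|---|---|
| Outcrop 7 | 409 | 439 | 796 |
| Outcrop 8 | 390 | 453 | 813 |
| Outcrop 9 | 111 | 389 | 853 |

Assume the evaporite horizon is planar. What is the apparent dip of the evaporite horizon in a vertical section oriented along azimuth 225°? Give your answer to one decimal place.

17.9°

Two edge vectors: Outcrop 7→Outcrop 8 = (-19, 14, 17), Outcrop 7→Outcrop 9 = (-298, -50, 57).
Normal n = (Outcrop 7→Outcrop 8) × (Outcrop 7→Outcrop 9) = (1648, -3983, 5122).
So ∂z/∂E = −n_x/n_z = −0.32175 and ∂z/∂N = −n_y/n_z = 0.77763.
Unit vector along 225° is (sin 225°, cos 225°) = (-0.7071, -0.7071).
Slope in that direction = a·(-0.7071) + b·(-0.7071) = −0.32235.
Apparent dip = arctan|0.32235| = 17.9° (true dip is 40.1°, so apparent ≤ true as expected).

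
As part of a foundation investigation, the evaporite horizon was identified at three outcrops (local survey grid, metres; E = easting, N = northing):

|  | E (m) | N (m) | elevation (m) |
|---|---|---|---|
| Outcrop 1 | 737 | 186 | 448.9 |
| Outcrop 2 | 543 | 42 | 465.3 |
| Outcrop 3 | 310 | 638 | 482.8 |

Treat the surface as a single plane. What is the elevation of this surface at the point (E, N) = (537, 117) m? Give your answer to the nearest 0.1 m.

Two edge vectors: Outcrop 1→Outcrop 2 = (-194, -144, 16.4), Outcrop 1→Outcrop 3 = (-427, 452, 33.9).
Normal n = (Outcrop 1→Outcrop 2) × (Outcrop 1→Outcrop 3) = (-12294.4, -426.2, -149176).
So ∂z/∂E = −n_x/n_z = −0.08242 and ∂z/∂N = −n_y/n_z = −0.00286.
Intercept c from Outcrop 1: 448.9 + 60.74 + 0.53 = 510.17.
At (537, 117): z = −44.3 − 0.3 + 510.17 = 465.6 m.

465.6 m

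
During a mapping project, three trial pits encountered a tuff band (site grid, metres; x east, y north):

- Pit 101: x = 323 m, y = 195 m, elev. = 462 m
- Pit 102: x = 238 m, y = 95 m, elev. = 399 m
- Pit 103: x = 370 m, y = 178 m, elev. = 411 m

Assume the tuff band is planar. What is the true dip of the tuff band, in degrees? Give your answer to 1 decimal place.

Let the plane be z = a·x + b·y + c.
Pit 102−Pit 101: −85a − 100b = −63;  Pit 103−Pit 101: 47a − 17b = −51.
Solving gives a = −0.65566, b = 1.18731.
Gradient magnitude |∇z| = √(a² + b²) = √(0.42988 + 1.40970) = 1.35631.
True dip = arctan(1.35631) = 53.6°, dipping toward SSE (azimuth ≈ 151°).

53.6°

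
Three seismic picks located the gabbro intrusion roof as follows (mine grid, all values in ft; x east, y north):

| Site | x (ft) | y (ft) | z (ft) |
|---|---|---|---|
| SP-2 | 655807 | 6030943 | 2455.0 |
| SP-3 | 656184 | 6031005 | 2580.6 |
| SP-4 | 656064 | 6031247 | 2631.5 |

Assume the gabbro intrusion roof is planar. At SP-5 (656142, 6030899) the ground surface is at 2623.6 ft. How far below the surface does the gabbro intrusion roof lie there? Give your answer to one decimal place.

91.4 ft

Two edge vectors: SP-2→SP-3 = (377, 62, 125.6), SP-2→SP-4 = (257, 304, 176.5).
Normal n = (SP-2→SP-3) × (SP-2→SP-4) = (-27239.4, -34261.3, 98674).
So ∂z/∂x = −n_x/n_z = 0.276054482 and ∂z/∂y = −n_y/n_z = 0.347217099.
Intercept c from SP-2: 2455 − 181038.46 − 2094046.53 = −2272629.99.
At (656142, 6030899): z_contact = 181130.94 + 2094031.25 − 2272629.99 = 2532.20 ft.
Depth below ground = 2623.6 − 2532.20 = 91.4 ft.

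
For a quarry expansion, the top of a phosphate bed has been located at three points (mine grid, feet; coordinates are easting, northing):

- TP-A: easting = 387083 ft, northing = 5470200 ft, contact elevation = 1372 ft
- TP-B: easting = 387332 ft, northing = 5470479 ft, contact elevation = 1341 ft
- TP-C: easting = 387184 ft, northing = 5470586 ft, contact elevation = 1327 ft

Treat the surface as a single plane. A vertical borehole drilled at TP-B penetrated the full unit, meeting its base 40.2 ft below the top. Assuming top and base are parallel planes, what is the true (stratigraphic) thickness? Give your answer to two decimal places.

Two edge vectors: TP-A→TP-B = (249, 279, -31), TP-A→TP-C = (101, 386, -45).
Normal n = (TP-A→TP-B) × (TP-A→TP-C) = (-589, 8074, 67935).
So ∂z/∂easting = −n_x/n_z = 0.00867 and ∂z/∂northing = −n_y/n_z = −0.11885.
|∇z| = √(a²+b²) = 0.11916, so dip δ = arctan(0.11916) = 6.80°.
True thickness = vertical thickness × cos δ = 40.2 × cos 6.80° = 39.92 ft.

39.92 ft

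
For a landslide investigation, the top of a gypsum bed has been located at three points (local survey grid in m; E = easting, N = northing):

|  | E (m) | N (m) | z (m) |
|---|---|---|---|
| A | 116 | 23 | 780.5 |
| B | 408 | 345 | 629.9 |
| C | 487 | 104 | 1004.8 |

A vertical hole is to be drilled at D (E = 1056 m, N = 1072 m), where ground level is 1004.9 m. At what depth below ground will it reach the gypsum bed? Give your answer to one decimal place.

724.9 m

Two edge vectors: A→B = (292, 322, -150.6), A→C = (371, 81, 224.3).
Normal n = (A→B) × (A→C) = (84423.2, -121368.2, -95810).
So ∂z/∂E = −n_x/n_z = 0.881152 and ∂z/∂N = −n_y/n_z = −1.266759.
Intercept c from A: 780.5 − 102.21 + 29.14 = 707.42.
At (1056, 1072): z_contact = 930.50 − 1357.97 + 707.42 = 279.95 m.
Depth below ground = 1004.9 − 279.95 = 724.9 m.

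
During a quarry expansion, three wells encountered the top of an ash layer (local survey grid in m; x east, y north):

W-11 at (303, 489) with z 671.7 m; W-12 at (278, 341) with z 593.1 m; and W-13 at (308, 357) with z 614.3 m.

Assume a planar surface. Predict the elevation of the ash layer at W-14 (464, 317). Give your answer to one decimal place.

668.8 m

Let the plane be z = a·x + b·y + c.
W-12−W-11: −25a − 148b = −78.6;  W-13−W-11: 5a − 132b = −57.4.
Solving gives a = 0.46535, b = 0.45248.
Then c = 671.7 − a·303 − b·489 = 309.44.
At (464, 317): z = 215.9 + 143.4 + 309.44 = 668.8 m.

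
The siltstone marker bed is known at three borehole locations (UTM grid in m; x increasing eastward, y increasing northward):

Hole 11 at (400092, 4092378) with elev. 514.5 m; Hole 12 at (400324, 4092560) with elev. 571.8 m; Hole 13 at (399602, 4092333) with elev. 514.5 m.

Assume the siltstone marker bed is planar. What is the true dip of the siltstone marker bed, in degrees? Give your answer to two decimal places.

19.70°

Two edge vectors: Hole 11→Hole 12 = (232, 182, 57.3), Hole 11→Hole 13 = (-490, -45, 0).
Normal n = (Hole 11→Hole 12) × (Hole 11→Hole 13) = (2578.5, -28077, 78740).
So ∂z/∂x = −n_x/n_z = −0.03275 and ∂z/∂y = −n_y/n_z = 0.35658.
Gradient magnitude |∇z| = √(a² + b²) = √(0.00107 + 0.12715) = 0.35808.
True dip = arctan(0.35808) = 19.70°, dipping toward S (azimuth ≈ 175°).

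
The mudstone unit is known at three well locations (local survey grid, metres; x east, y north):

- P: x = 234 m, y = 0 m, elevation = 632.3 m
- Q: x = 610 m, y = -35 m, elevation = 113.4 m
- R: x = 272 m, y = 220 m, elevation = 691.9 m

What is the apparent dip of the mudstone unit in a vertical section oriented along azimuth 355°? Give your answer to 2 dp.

Let the plane be z = a·x + b·y + c.
Q−P: 376a − 35b = −518.9;  R−P: 38a + 220b = 59.6.
Solving gives a = −1.33340, b = 0.50122.
Unit vector along 355° is (sin 355°, cos 355°) = (-0.0872, 0.9962).
Slope in that direction = a·(-0.0872) + b·(0.9962) = 0.61553.
Apparent dip = arctan|0.61553| = 31.61° (true dip is 54.9°, so apparent ≤ true as expected).

31.61°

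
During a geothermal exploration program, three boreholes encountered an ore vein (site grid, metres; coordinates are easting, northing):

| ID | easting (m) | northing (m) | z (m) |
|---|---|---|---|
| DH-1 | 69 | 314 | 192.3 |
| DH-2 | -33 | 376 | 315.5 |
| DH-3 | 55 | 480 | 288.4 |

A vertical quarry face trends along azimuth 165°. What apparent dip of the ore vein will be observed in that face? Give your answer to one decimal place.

Let the plane be z = a·easting + b·northing + c.
DH-2−DH-1: −102a + 62b = 123.2;  DH-3−DH-1: −14a + 166b = 96.1.
Solving gives a = −0.90220, b = 0.50283.
Unit vector along 165° is (sin 165°, cos 165°) = (0.2588, -0.9659).
Slope in that direction = a·(0.2588) + b·(-0.9659) = −0.71920.
Apparent dip = arctan|0.71920| = 35.7° (true dip is 45.9°, so apparent ≤ true as expected).

35.7°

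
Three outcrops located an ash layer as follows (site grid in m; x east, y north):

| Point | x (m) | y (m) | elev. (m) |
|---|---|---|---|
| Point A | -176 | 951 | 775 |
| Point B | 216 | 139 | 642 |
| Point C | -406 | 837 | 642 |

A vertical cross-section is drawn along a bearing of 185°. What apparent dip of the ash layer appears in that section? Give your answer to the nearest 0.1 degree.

Let the plane be z = a·x + b·y + c.
Point B−Point A: 392a − 812b = −133;  Point C−Point A: −230a − 114b = −133.
Solving gives a = 0.40110, b = 0.35743.
Unit vector along 185° is (sin 185°, cos 185°) = (-0.0872, -0.9962).
Slope in that direction = a·(-0.0872) + b·(-0.9962) = −0.39103.
Apparent dip = arctan|0.39103| = 21.4° (true dip is 28.2°, so apparent ≤ true as expected).

21.4°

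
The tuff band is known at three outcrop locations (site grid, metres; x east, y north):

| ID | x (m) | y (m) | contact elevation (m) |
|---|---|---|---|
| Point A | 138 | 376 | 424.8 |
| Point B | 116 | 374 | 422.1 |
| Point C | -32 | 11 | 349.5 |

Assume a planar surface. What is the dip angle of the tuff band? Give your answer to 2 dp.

Let the plane be z = a·x + b·y + c.
Point B−Point A: −22a − 2b = −2.7;  Point C−Point A: −170a − 365b = −75.3.
Solving gives a = 0.10857, b = 0.15573.
Gradient magnitude |∇z| = √(a² + b²) = √(0.01179 + 0.02425) = 0.18984.
True dip = arctan(0.18984) = 10.75°, dipping toward SW (azimuth ≈ 215°).

10.75°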